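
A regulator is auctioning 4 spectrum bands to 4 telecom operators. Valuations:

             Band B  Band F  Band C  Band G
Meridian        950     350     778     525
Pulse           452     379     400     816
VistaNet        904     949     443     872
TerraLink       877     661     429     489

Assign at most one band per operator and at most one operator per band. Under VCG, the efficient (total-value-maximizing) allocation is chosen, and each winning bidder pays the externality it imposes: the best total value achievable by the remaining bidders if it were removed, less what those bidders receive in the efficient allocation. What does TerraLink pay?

Efficient allocation: Meridian→Band C ($778M), Pulse→Band G ($816M), VistaNet→Band F ($949M), TerraLink→Band B ($877M); total welfare W = $3420M.
TerraLink receives Band B at value $877M, so the others get W − 877 = $2543M.
Without TerraLink: best allocation of the remaining 3 bidders over all 4 bands is Meridian→Band B ($950M), Pulse→Band G ($816M), VistaNet→Band F ($949M), total $2715M.
VCG payment = (others' best without TerraLink) − (others' welfare with TerraLink) = 2715 − 2543 = $172M.

TerraLink pays $172M.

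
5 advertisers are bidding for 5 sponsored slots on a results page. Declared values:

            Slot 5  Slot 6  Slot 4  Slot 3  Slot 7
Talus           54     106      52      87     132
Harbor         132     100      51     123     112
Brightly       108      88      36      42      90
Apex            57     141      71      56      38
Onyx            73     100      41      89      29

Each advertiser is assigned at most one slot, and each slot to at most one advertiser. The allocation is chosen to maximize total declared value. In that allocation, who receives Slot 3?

Harbor receives Slot 3.

This is the linear assignment problem.
Optimal: Talus→Slot 7 ($132), Harbor→Slot 3 ($123), Brightly→Slot 5 ($108), Apex→Slot 6 ($141), Onyx→Slot 4 ($41) — total 132+123+108+141+41 = $545.
Next-best assignment: Talus→Slot 7, Harbor→Slot 3, Brightly→Slot 5, Apex→Slot 4, Onyx→Slot 6 = $534.
Harbor's own top slot is Slot 5 ($132), but forcing Harbor→Slot 5 and reassigning the rest optimally gives only $530 — worse by 15.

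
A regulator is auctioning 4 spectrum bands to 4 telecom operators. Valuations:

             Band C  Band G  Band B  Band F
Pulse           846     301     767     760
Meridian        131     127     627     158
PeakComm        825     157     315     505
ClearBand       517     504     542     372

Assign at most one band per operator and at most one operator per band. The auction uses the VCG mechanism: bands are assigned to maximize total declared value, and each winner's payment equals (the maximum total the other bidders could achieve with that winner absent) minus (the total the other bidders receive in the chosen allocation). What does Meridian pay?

Efficient allocation: Pulse→Band F ($760M), Meridian→Band B ($627M), PeakComm→Band C ($825M), ClearBand→Band G ($504M); total welfare W = $2716M.
Meridian receives Band B at value $627M, so the others get W − 627 = $2089M.
Without Meridian: best allocation of the remaining 3 bidders over all 4 bands is Pulse→Band F ($760M), PeakComm→Band C ($825M), ClearBand→Band B ($542M), total $2127M.
VCG payment = (others' best without Meridian) − (others' welfare with Meridian) = 2127 − 2089 = $38M.

Meridian pays $38M.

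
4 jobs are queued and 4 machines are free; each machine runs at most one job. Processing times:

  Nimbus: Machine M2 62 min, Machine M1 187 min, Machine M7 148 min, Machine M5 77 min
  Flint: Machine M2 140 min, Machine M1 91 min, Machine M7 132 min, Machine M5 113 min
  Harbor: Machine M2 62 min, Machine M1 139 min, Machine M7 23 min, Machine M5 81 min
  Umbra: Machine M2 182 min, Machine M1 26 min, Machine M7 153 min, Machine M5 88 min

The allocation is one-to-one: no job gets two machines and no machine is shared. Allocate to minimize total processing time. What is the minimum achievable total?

Minimum total: 224 min

This is a one-to-one assignment (minimum-cost bipartite matching).
Optimal: Nimbus→Machine M2 (62 min), Flint→Machine M5 (113 min), Harbor→Machine M7 (23 min), Umbra→Machine M1 (26 min) — total 62+113+23+26 = 224 min.
Row-greedy (each job in turn takes its cheapest remaining machine) gives 264 min, worse by 40.
Next-best assignment: Nimbus→Machine M2, Flint→Machine M1, Harbor→Machine M7, Umbra→Machine M5 = 264 min.
Checked against all permutations: 224 min is optimal.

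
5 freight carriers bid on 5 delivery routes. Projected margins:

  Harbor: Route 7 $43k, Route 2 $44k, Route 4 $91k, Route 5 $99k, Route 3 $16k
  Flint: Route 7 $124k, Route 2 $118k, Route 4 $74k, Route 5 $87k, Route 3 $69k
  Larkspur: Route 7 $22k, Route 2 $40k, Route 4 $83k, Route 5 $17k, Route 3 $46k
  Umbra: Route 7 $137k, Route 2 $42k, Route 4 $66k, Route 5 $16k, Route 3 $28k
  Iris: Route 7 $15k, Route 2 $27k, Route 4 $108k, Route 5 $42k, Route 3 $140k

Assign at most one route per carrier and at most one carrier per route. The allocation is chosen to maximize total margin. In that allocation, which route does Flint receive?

Flint receives Route 2.

Optimal: Harbor→Route 5 ($99k), Flint→Route 2 ($118k), Larkspur→Route 4 ($83k), Umbra→Route 7 ($137k), Iris→Route 3 ($140k) — total 99+118+83+137+140 = $577k.
Row-greedy (each carrier in turn takes its best remaining route) gives $488k, worse by 89.
Flint's own top route is Route 7 ($124k), but forcing Flint→Route 7 and reassigning the rest optimally gives only $488k — worse by 89.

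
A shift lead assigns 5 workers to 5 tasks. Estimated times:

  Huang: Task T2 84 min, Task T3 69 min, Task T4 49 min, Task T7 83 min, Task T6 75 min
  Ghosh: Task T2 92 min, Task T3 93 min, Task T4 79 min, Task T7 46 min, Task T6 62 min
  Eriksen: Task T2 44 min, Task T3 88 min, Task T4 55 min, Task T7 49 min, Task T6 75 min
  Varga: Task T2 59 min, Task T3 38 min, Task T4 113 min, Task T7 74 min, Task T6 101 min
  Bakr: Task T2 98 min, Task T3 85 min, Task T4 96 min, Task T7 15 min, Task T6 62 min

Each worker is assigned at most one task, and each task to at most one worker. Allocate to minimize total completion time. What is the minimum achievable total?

This is the linear assignment problem.
Optimal: Huang→Task T4 (49 min), Ghosh→Task T6 (62 min), Eriksen→Task T2 (44 min), Varga→Task T3 (38 min), Bakr→Task T7 (15 min) — total 49+62+44+38+15 = 208 min.
Row-greedy (each worker in turn takes its cheapest remaining task) gives 239 min, worse by 31.
Next-best assignment: Huang→Task T4, Ghosh→Task T7, Eriksen→Task T2, Varga→Task T3, Bakr→Task T6 = 239 min.
Swapping Huang↔Eriksen (Huang→Task T2 84 min, Eriksen→Task T4 55 min) adds 46.

Min total: 208 min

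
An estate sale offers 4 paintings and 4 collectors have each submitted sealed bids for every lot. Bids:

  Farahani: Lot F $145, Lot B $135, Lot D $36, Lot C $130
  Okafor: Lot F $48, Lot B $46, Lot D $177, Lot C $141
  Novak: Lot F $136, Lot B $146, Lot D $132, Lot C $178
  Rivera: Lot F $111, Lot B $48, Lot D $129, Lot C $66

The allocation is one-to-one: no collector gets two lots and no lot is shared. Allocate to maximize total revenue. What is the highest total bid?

Optimal: Farahani→Lot B ($135), Okafor→Lot D ($177), Novak→Lot C ($178), Rivera→Lot F ($111) — total 135+177+178+111 = $601.
Row-greedy (each collector in turn takes its best remaining lot) gives $548, worse by 53.
Next-best assignment: Farahani→Lot C, Okafor→Lot D, Novak→Lot B, Rivera→Lot F = $564.
Swapping Novak↔Okafor (Novak→Lot D $132, Okafor→Lot C $141) loses 82.
No other one-to-one assignment exceeds $601.

Max total: $601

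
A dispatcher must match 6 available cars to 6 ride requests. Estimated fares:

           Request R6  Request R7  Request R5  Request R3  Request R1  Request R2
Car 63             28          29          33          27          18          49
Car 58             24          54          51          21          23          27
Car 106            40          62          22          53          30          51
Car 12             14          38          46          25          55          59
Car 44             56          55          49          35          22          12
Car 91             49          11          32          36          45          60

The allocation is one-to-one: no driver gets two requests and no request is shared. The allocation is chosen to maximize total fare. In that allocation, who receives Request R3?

Optimal: Car 63→Request R2 ($49), Car 58→Request R5 ($51), Car 106→Request R3 ($53), Car 12→Request R1 ($55), Car 44→Request R7 ($55), Car 91→Request R6 ($49) — total 49+51+53+55+55+49 = $312.
Max-entry greedy (repeatedly take the single best remaining cell) gives $311, worse by 1.
Car 106's own top request is Request R7 ($62), but forcing Car 106→Request R7 and reassigning the rest optimally gives only $311 — worse by 1.

Car 106 receives Request R3.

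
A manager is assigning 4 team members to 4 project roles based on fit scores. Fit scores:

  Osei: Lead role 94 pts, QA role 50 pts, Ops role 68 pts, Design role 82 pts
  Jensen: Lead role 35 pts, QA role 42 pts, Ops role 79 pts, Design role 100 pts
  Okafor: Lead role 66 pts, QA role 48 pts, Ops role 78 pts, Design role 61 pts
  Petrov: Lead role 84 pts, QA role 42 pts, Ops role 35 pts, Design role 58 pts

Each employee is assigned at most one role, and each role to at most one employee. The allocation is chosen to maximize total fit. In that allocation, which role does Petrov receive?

Optimal: Osei→Lead role (94 pts), Jensen→Design role (100 pts), Okafor→Ops role (78 pts), Petrov→QA role (42 pts) — total 94+100+78+42 = 314 pts.
Column-greedy (each role in turn goes to its best remaining employee) gives 279 pts, worse by 35.
Swapping Okafor↔Jensen (Okafor→Design role 61 pts, Jensen→Ops role 79 pts) loses 38.
Petrov's own top role is Lead role (84 pts), but forcing Petrov→Lead role and reassigning the rest optimally gives only 312 pts — worse by 2.

Petrov receives QA role.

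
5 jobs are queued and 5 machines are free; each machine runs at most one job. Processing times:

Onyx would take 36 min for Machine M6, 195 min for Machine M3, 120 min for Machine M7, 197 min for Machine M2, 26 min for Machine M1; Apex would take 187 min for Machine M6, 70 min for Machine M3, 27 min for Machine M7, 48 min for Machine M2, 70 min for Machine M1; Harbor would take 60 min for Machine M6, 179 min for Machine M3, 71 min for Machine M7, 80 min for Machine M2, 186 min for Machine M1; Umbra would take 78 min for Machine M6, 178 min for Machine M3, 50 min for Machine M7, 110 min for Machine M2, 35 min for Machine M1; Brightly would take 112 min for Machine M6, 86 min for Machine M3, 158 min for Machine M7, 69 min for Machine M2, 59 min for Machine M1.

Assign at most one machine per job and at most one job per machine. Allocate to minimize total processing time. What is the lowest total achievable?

Optimal: Onyx→Machine M6 (36 min), Apex→Machine M7 (27 min), Harbor→Machine M2 (80 min), Umbra→Machine M1 (35 min), Brightly→Machine M3 (86 min) — total 36+27+80+35+86 = 264 min.
Column-greedy (each machine in turn goes to its cheapest remaining job) gives 411 min, worse by 147.
No other one-to-one assignment undercuts 264 min.

Min total: 264 min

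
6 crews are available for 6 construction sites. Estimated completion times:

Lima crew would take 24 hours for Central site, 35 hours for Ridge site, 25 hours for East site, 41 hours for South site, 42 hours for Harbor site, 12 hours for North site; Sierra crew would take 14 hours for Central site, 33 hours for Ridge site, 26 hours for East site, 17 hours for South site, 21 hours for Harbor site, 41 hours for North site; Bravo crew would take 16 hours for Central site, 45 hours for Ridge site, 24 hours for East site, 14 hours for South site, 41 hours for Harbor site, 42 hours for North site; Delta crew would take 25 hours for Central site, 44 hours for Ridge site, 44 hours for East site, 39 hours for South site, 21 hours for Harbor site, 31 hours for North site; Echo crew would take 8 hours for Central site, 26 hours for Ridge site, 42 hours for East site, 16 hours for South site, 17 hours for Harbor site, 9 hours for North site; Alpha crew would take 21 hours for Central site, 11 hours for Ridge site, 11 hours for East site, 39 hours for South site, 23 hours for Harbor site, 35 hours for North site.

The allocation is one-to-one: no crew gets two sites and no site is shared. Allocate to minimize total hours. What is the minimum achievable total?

Optimal: Lima crew→North site (12 hours), Sierra crew→East site (26 hours), Bravo crew→South site (14 hours), Delta crew→Harbor site (21 hours), Echo crew→Central site (8 hours), Alpha crew→Ridge site (11 hours) — total 12+26+14+21+8+11 = 92 hours.
Next-best assignment: Lima crew→North site, Sierra crew→South site, Bravo crew→East site, Delta crew→Harbor site, Echo crew→Central site, Alpha crew→Ridge site = 93 hours.
Swapping Delta crew↔Bravo crew (Delta crew→South site 39 hours, Bravo crew→Harbor site 41 hours) adds 45.
Checked against all permutations: 92 hours is optimal.

Minimum total: 92 hours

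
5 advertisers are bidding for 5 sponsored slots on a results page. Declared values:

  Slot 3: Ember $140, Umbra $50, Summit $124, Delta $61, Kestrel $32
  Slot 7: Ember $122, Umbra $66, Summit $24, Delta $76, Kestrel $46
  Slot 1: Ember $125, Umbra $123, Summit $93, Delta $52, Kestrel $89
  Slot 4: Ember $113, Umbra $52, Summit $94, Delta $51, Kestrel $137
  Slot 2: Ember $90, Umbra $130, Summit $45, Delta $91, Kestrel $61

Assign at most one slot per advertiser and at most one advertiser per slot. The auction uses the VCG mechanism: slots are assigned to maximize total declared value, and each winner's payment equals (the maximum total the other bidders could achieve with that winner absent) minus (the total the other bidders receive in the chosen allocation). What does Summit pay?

Summit pays $18.

Efficient allocation: Ember→Slot 7 ($122), Umbra→Slot 1 ($123), Summit→Slot 3 ($124), Delta→Slot 2 ($91), Kestrel→Slot 4 ($137); total welfare W = $597.
Summit receives Slot 3 at value $124, so the others get W − 124 = $473.
Without Summit: best allocation of the remaining 4 bidders over all 5 slots is Ember→Slot 3 ($140), Umbra→Slot 1 ($123), Delta→Slot 2 ($91), Kestrel→Slot 4 ($137), total $491.
VCG payment = (others' best without Summit) − (others' welfare with Summit) = 491 − 473 = $18.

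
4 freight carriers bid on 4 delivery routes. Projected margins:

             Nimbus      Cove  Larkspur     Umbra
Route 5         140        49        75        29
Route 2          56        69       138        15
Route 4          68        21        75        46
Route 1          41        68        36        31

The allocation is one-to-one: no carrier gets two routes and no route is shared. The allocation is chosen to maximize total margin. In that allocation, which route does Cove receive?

This is a one-to-one assignment (maximum-weight bipartite matching).
Optimal: Nimbus→Route 5 ($140k), Cove→Route 1 ($68k), Larkspur→Route 2 ($138k), Umbra→Route 4 ($46k) — total 140+68+138+46 = $392k.
Row-greedy (each carrier in turn takes its best remaining route) gives $315k, worse by 77.
Swapping Larkspur↔Cove (Larkspur→Route 1 $36k, Cove→Route 2 $69k) loses 101.
Cove's own top route is Route 2 ($69k), but forcing Cove→Route 2 and reassigning the rest optimally gives only $315k — worse by 77.

Cove receives Route 1.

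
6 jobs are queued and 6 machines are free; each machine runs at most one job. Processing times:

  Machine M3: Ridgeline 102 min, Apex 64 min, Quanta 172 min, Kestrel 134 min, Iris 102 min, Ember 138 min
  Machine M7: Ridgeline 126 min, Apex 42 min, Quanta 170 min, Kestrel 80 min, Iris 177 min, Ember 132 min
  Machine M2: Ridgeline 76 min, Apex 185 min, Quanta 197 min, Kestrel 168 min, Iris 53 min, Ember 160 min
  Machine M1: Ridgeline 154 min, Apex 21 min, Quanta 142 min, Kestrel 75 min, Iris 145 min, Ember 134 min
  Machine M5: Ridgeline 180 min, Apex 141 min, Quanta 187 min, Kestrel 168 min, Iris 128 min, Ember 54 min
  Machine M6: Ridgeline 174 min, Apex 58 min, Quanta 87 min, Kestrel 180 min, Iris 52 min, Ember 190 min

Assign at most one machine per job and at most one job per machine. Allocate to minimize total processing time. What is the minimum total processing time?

Minimum total: 397 min

Optimal: Ridgeline→Machine M3 (102 min), Apex→Machine M1 (21 min), Quanta→Machine M6 (87 min), Kestrel→Machine M7 (80 min), Iris→Machine M2 (53 min), Ember→Machine M5 (54 min) — total 102+21+87+80+53+54 = 397 min.
Row-greedy (each job in turn takes its cheapest remaining machine) gives 420 min, worse by 23.
Swapping Ember↔Quanta (Ember→Machine M6 190 min, Quanta→Machine M5 187 min) adds 236.
Checked against all permutations: 397 min is optimal.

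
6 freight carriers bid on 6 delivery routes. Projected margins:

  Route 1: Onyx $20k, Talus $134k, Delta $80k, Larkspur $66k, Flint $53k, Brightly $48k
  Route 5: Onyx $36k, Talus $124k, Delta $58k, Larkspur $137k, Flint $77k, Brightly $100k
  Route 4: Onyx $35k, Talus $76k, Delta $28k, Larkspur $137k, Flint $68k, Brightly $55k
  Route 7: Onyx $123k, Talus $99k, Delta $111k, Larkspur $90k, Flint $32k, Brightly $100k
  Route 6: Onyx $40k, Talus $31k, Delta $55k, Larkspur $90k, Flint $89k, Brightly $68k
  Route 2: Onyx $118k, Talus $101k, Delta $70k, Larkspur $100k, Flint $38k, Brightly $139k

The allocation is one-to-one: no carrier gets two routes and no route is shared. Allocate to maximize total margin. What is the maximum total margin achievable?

Max total: $692k

Optimal: Onyx→Route 7 ($123k), Talus→Route 5 ($124k), Delta→Route 1 ($80k), Larkspur→Route 4 ($137k), Flint→Route 6 ($89k), Brightly→Route 2 ($139k) — total 123+124+80+137+89+139 = $692k.
Column-greedy (each route in turn goes to its best remaining carrier) gives $600k, worse by 92.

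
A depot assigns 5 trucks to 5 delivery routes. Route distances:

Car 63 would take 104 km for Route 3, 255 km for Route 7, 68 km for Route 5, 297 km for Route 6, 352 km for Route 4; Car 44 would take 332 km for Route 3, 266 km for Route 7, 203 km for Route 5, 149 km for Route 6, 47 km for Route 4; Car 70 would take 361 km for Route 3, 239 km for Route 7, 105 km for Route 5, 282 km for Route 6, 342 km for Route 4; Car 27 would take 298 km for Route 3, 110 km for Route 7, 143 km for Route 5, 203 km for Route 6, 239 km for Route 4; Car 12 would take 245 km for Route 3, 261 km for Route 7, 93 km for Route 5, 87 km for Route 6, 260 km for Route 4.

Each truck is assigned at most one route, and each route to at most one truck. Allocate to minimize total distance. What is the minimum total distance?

Optimal: Car 63→Route 3 (104 km), Car 44→Route 4 (47 km), Car 70→Route 5 (105 km), Car 27→Route 7 (110 km), Car 12→Route 6 (87 km) — total 104+47+105+110+87 = 453 km.
Next-best assignment: Car 63→Route 3, Car 44→Route 4, Car 70→Route 7, Car 27→Route 5, Car 12→Route 6 = 620 km.
Swapping Car 12↔Car 70 (Car 12→Route 5 93 km, Car 70→Route 6 282 km) adds 183.

Minimum total: 453 km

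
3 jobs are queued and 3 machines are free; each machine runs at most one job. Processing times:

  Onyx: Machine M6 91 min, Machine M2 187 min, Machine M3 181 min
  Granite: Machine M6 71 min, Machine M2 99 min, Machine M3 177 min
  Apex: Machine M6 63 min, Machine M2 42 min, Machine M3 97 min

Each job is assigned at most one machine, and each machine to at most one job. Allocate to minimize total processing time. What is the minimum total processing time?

Optimal: Onyx→Machine M6 (91 min), Granite→Machine M2 (99 min), Apex→Machine M3 (97 min) — total 91+99+97 = 287 min.
Column-greedy (each machine in turn goes to its cheapest remaining job) gives 343 min, worse by 56.
Next-best assignment: Onyx→Machine M3, Granite→Machine M6, Apex→Machine M2 = 294 min.
Every other assignment is strictly worse.

Min total: 287 min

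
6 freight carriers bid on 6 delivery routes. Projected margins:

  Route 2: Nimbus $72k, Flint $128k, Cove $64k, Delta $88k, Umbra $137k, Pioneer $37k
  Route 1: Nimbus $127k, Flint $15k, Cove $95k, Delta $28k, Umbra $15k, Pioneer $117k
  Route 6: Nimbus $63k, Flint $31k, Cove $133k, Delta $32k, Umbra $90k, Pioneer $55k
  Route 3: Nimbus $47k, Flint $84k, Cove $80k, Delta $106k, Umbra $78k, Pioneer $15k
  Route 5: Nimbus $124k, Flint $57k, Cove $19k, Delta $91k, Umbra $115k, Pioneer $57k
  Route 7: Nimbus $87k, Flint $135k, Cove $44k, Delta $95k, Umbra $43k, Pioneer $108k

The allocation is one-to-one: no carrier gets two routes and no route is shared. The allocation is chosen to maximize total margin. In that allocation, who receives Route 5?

This is a one-to-one assignment (maximum-weight bipartite matching).
Optimal: Nimbus→Route 5 ($124k), Flint→Route 7 ($135k), Cove→Route 6 ($133k), Delta→Route 3 ($106k), Umbra→Route 2 ($137k), Pioneer→Route 1 ($117k) — total 124+135+133+106+137+117 = $752k.
Nimbus's own top route is Route 1 ($127k), but forcing Nimbus→Route 1 and reassigning the rest optimally gives only $717k — worse by 35.

Nimbus receives Route 5.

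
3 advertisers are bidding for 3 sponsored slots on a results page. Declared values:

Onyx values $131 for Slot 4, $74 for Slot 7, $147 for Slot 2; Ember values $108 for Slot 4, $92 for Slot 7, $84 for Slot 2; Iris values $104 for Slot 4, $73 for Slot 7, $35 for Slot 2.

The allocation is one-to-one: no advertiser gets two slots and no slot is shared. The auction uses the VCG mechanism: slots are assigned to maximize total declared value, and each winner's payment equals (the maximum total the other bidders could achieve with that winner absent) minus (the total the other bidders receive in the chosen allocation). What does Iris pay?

Iris pays $16.

Efficient allocation: Onyx→Slot 2 ($147), Ember→Slot 7 ($92), Iris→Slot 4 ($104); total welfare W = $343.
Iris receives Slot 4 at value $104, so the others get W − 104 = $239.
Without Iris: best allocation of the remaining 2 bidders over all 3 slots is Onyx→Slot 2 ($147), Ember→Slot 4 ($108), total $255.
VCG payment = (others' best without Iris) − (others' welfare with Iris) = 255 − 239 = $16.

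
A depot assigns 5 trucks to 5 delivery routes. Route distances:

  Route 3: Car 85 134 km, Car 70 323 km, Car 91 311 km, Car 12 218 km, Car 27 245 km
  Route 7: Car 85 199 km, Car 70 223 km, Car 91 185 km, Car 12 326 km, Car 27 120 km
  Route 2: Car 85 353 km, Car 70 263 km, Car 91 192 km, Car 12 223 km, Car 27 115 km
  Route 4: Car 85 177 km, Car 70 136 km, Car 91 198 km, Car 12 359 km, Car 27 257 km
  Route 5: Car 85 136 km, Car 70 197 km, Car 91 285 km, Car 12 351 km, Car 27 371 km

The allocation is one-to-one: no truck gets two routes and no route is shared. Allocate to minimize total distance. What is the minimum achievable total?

Minimum total: 790 km

This is a one-to-one assignment (minimum-cost bipartite matching).
Optimal: Car 85→Route 5 (136 km), Car 70→Route 4 (136 km), Car 91→Route 7 (185 km), Car 12→Route 3 (218 km), Car 27→Route 2 (115 km) — total 136+136+185+218+115 = 790 km.
Column-greedy (each route in turn goes to its cheapest remaining truck) gives 933 km, worse by 143.
Next-best assignment: Car 85→Route 5, Car 70→Route 4, Car 91→Route 2, Car 12→Route 3, Car 27→Route 7 = 802 km.
Swapping Car 27↔Car 70 (Car 27→Route 4 257 km, Car 70→Route 2 263 km) adds 269.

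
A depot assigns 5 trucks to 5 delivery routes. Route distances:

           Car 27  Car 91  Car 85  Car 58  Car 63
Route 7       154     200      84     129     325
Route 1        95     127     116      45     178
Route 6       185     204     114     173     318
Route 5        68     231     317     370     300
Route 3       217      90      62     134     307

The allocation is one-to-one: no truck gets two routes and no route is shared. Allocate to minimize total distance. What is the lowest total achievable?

Min total: 579 km

Optimal: Car 27→Route 5 (68 km), Car 91→Route 3 (90 km), Car 85→Route 6 (114 km), Car 58→Route 7 (129 km), Car 63→Route 1 (178 km) — total 68+90+114+129+178 = 579 km.
Column-greedy (each route in turn goes to its cheapest remaining truck) gives 852 km, worse by 273.
Swapping Car 27↔Car 91 (Car 27→Route 3 217 km, Car 91→Route 5 231 km) adds 290.
Every other assignment is strictly worse.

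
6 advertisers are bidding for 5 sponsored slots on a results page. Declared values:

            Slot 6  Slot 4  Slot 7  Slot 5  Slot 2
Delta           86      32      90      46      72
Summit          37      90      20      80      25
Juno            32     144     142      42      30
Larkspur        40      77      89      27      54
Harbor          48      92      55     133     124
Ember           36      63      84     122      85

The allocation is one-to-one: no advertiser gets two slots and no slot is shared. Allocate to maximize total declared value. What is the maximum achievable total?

Max total: $565

Optimal: Delta→Slot 6 ($86), Juno→Slot 4 ($144), Larkspur→Slot 7 ($89), Ember→Slot 5 ($122), Harbor→Slot 2 ($124) — total 86+144+89+122+124 = $565.
Max-entry greedy (repeatedly take the single best remaining cell) gives $492, worse by 73.
Next-best assignment: Delta→Slot 6, Summit→Slot 4, Juno→Slot 7, Ember→Slot 5, Harbor→Slot 2 = $564.
Swapping Juno↔Larkspur (Juno→Slot 7 $142, Larkspur→Slot 4 $77) loses 14.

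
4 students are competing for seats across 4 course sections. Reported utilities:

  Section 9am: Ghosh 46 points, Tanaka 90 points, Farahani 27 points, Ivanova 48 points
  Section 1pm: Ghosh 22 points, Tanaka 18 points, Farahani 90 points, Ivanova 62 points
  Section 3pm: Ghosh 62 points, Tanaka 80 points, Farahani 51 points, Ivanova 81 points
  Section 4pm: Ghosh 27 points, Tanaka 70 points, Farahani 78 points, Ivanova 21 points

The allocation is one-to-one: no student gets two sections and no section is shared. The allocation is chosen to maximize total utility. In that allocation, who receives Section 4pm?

This is a one-to-one assignment (maximum-weight bipartite matching).
Optimal: Ghosh→Section 3pm (62 points), Tanaka→Section 9am (90 points), Farahani→Section 4pm (78 points), Ivanova→Section 1pm (62 points) — total 62+90+78+62 = 292 points.
Max-entry greedy (repeatedly take the single best remaining cell) gives 288 points, worse by 4.
Next-best assignment: Ghosh→Section 4pm, Tanaka→Section 9am, Farahani→Section 1pm, Ivanova→Section 3pm = 288 points.
Farahani's own top section is Section 1pm (90 points), but forcing Farahani→Section 1pm and reassigning the rest optimally gives only 288 points — worse by 4.

Farahani receives Section 4pm.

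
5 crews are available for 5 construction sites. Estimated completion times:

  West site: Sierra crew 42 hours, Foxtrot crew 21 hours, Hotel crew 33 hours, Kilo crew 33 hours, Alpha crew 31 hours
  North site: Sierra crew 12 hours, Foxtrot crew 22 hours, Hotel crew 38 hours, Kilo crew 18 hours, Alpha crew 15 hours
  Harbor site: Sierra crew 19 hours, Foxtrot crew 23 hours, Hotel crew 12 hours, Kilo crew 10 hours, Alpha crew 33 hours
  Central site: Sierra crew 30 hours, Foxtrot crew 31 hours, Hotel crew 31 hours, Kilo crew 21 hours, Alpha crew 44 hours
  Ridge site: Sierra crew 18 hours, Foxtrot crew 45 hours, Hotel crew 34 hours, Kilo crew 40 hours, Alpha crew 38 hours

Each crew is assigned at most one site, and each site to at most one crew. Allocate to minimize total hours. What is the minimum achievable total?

Min total: 87 hours

Optimal: Sierra crew→Ridge site (18 hours), Foxtrot crew→West site (21 hours), Hotel crew→Harbor site (12 hours), Kilo crew→Central site (21 hours), Alpha crew→North site (15 hours) — total 18+21+12+21+15 = 87 hours.
Row-greedy (each crew in turn takes its cheapest remaining site) gives 104 hours, worse by 17.
Next-best assignment: Sierra crew→Ridge site, Foxtrot crew→West site, Hotel crew→Central site, Kilo crew→Harbor site, Alpha crew→North site = 95 hours.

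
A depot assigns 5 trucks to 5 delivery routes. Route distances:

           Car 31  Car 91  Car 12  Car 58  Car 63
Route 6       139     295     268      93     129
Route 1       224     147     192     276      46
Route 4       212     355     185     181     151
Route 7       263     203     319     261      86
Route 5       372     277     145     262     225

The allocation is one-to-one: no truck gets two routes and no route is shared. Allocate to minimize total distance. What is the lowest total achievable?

Min total: 683 km

Treat this as an assignment problem: match each truck to one route.
Optimal: Car 31→Route 4 (212 km), Car 91→Route 1 (147 km), Car 12→Route 5 (145 km), Car 58→Route 6 (93 km), Car 63→Route 7 (86 km) — total 212+147+145+93+86 = 683 km.
Row-greedy (each truck in turn takes its cheapest remaining route) gives 698 km, worse by 15.
Next-best assignment: Car 31→Route 6, Car 91→Route 1, Car 12→Route 5, Car 58→Route 4, Car 63→Route 7 = 698 km.
Swapping Car 31↔Car 91 (Car 31→Route 1 224 km, Car 91→Route 4 355 km) adds 220.
Checked against all permutations: 683 km is optimal.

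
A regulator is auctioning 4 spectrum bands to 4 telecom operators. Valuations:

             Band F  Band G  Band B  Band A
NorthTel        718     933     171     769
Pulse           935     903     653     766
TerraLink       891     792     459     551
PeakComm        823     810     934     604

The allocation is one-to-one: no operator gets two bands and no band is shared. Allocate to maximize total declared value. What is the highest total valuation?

Treat this as an assignment problem: match each operator to one band.
Optimal: NorthTel→Band G ($933M), Pulse→Band A ($766M), TerraLink→Band F ($891M), PeakComm→Band B ($934M) — total 933+766+891+934 = $3524M.
Max-entry greedy (repeatedly take the single best remaining cell) gives $3353M, worse by 171.

Maximum total: $3524M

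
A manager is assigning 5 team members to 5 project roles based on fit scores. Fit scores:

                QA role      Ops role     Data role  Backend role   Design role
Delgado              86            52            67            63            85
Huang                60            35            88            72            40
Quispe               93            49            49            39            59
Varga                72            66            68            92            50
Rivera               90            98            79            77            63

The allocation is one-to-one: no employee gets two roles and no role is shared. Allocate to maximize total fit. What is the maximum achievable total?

Max total: 456 pts

Treat this as an assignment problem: match each employee to one role.
Optimal: Delgado→Design role (85 pts), Huang→Data role (88 pts), Quispe→QA role (93 pts), Varga→Backend role (92 pts), Rivera→Ops role (98 pts) — total 85+88+93+92+98 = 456 pts.
Row-greedy (each employee in turn takes its best remaining role) gives 423 pts, worse by 33.
Next-best assignment: Delgado→QA role, Huang→Data role, Quispe→Design role, Varga→Backend role, Rivera→Ops role = 423 pts.
Swapping Huang↔Delgado (Huang→Design role 40 pts, Delgado→Data role 67 pts) loses 66.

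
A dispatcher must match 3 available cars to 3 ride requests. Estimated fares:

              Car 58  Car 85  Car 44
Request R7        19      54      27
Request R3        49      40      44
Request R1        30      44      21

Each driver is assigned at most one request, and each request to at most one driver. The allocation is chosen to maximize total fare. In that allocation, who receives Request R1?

Optimal: Car 58→Request R1 ($30), Car 85→Request R7 ($54), Car 44→Request R3 ($44) — total 30+54+44 = $128.
Row-greedy (each driver in turn takes its best remaining request) gives $124, worse by 4.
Every other assignment is strictly worse.
Car 58's own top request is Request R3 ($49), but forcing Car 58→Request R3 and reassigning the rest optimally gives only $124 — worse by 4.

Car 58 receives Request R1.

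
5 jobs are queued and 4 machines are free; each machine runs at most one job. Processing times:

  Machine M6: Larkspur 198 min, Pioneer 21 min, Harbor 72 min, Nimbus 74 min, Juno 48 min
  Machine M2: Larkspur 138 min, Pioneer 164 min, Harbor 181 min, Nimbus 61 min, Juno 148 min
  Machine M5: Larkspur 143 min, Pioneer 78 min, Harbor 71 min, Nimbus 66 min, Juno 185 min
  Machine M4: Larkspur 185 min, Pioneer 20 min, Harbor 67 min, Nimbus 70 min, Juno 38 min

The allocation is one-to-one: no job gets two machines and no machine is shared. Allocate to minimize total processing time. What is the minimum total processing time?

Min total: 191 min

Optimal: Pioneer→Machine M6 (21 min), Nimbus→Machine M2 (61 min), Harbor→Machine M5 (71 min), Juno→Machine M4 (38 min) — total 21+61+71+38 = 191 min.
Row-greedy (each job in turn takes its cheapest remaining machine) gives 303 min, worse by 112.
No other one-to-one assignment undercuts 191 min.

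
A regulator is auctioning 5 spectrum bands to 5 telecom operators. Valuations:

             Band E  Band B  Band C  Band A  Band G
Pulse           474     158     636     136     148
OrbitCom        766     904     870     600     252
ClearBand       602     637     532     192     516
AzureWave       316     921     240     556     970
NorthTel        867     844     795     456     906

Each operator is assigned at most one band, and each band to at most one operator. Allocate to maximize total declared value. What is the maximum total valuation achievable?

Optimal: Pulse→Band C ($636M), OrbitCom→Band A ($600M), ClearBand→Band B ($637M), AzureWave→Band G ($970M), NorthTel→Band E ($867M) — total 636+600+637+970+867 = $3710M.
Every other assignment is strictly worse.

Maximum total: $3710M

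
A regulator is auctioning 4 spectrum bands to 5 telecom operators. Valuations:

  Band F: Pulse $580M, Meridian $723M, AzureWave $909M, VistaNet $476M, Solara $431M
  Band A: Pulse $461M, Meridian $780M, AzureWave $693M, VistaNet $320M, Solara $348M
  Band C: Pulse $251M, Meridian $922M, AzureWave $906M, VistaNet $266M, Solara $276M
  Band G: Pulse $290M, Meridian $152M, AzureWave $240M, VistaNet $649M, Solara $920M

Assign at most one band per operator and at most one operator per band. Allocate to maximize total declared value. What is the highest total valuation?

This is the linear assignment problem.
Optimal: AzureWave→Band F ($909M), Pulse→Band A ($461M), Meridian→Band C ($922M), Solara→Band G ($920M) — total 909+461+922+920 = $3212M.
Row-greedy (each operator in turn takes its best remaining band) gives $2844M, worse by 368.
Next-best assignment: Pulse→Band F, Meridian→Band A, AzureWave→Band C, Solara→Band G = $3186M.
Swapping Pulse↔Meridian (Pulse→Band C $251M, Meridian→Band A $780M) loses 352.

Max total: $3212M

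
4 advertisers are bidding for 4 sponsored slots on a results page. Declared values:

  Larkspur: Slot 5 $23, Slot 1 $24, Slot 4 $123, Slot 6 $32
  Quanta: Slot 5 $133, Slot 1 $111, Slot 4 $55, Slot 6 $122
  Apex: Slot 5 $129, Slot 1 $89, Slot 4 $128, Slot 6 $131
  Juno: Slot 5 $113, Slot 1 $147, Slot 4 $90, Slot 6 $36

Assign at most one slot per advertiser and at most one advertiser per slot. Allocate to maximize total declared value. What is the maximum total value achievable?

Maximum total: $534

Optimal: Larkspur→Slot 4 ($123), Quanta→Slot 5 ($133), Apex→Slot 6 ($131), Juno→Slot 1 ($147) — total 123+133+131+147 = $534.
Column-greedy (each slot in turn goes to its best remaining advertiser) gives $440, worse by 94.
Next-best assignment: Larkspur→Slot 4, Quanta→Slot 6, Apex→Slot 5, Juno→Slot 1 = $521.
Checked against all permutations: $534 is optimal.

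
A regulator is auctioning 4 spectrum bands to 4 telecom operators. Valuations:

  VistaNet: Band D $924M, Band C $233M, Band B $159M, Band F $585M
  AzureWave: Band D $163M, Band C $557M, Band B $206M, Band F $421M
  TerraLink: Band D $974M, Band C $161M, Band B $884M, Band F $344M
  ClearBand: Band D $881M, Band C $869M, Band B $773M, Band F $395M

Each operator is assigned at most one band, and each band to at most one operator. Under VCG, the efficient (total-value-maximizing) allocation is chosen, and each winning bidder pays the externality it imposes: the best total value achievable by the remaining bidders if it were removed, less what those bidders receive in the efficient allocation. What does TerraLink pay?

Efficient allocation: VistaNet→Band D ($924M), AzureWave→Band F ($421M), TerraLink→Band B ($884M), ClearBand→Band C ($869M); total welfare W = $3098M.
TerraLink receives Band B at value $884M, so the others get W − 884 = $2214M.
Without TerraLink: best allocation of the remaining 3 bidders over all 4 bands is VistaNet→Band D ($924M), AzureWave→Band C ($557M), ClearBand→Band B ($773M), total $2254M.
VCG payment = (others' best without TerraLink) − (others' welfare with TerraLink) = 2254 − 2214 = $40M.

TerraLink pays $40M.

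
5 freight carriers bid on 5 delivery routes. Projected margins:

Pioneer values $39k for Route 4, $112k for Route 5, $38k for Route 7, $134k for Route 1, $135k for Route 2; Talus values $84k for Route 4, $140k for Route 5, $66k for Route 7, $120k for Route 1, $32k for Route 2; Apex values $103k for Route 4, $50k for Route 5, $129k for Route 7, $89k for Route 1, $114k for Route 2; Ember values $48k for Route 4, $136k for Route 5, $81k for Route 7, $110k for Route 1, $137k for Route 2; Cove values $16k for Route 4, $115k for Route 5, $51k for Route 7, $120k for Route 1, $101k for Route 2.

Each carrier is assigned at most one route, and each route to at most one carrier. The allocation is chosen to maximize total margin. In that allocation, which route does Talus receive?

Talus receives Route 4.

This is the linear assignment problem.
Optimal: Pioneer→Route 2 ($135k), Talus→Route 4 ($84k), Apex→Route 7 ($129k), Ember→Route 5 ($136k), Cove→Route 1 ($120k) — total 135+84+129+136+120 = $604k.
Column-greedy (each route in turn goes to its best remaining carrier) gives $559k, worse by 45.
Swapping Talus↔Cove (Talus→Route 1 $120k, Cove→Route 4 $16k) loses 68.
Talus's own top route is Route 5 ($140k), but forcing Talus→Route 5 and reassigning the rest optimally gives only $579k — worse by 25.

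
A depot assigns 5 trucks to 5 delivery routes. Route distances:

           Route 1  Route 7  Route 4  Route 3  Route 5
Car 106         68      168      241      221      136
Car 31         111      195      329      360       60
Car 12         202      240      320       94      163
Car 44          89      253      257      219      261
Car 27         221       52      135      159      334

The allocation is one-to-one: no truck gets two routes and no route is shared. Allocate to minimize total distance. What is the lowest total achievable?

Min total: 531 km

Optimal: Car 106→Route 1 (68 km), Car 31→Route 5 (60 km), Car 12→Route 3 (94 km), Car 44→Route 4 (257 km), Car 27→Route 7 (52 km) — total 68+60+94+257+52 = 531 km.
Row-greedy (each truck in turn takes its cheapest remaining route) gives 610 km, worse by 79.
Next-best assignment: Car 106→Route 4, Car 31→Route 5, Car 12→Route 3, Car 44→Route 1, Car 27→Route 7 = 536 km.
Checked against all permutations: 531 km is optimal.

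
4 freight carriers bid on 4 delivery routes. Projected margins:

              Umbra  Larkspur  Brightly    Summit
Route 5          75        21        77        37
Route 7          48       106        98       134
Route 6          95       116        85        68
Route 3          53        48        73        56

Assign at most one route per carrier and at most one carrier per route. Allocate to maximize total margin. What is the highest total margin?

Max total: $398k

Optimal: Umbra→Route 5 ($75k), Larkspur→Route 6 ($116k), Brightly→Route 3 ($73k), Summit→Route 7 ($134k) — total 75+116+73+134 = $398k.
Max-entry greedy (repeatedly take the single best remaining cell) gives $380k, worse by 18.
Checked against all permutations: $398k is optimal.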